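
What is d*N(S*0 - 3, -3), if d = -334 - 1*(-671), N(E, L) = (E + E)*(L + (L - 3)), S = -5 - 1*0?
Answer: 18198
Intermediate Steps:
S = -5 (S = -5 + 0 = -5)
N(E, L) = 2*E*(-3 + 2*L) (N(E, L) = (2*E)*(L + (-3 + L)) = (2*E)*(-3 + 2*L) = 2*E*(-3 + 2*L))
d = 337 (d = -334 + 671 = 337)
d*N(S*0 - 3, -3) = 337*(2*(-5*0 - 3)*(-3 + 2*(-3))) = 337*(2*(0 - 3)*(-3 - 6)) = 337*(2*(-3)*(-9)) = 337*54 = 18198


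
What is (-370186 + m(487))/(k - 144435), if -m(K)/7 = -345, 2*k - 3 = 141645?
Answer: 367771/73611 ≈ 4.9961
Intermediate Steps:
k = 70824 (k = 3/2 + (1/2)*141645 = 3/2 + 141645/2 = 70824)
m(K) = 2415 (m(K) = -7*(-345) = 2415)
(-370186 + m(487))/(k - 144435) = (-370186 + 2415)/(70824 - 144435) = -367771/(-73611) = -367771*(-1/73611) = 367771/73611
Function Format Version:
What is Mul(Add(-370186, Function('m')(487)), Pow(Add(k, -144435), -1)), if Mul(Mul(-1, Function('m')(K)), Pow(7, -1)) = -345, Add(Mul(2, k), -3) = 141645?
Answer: Rational(367771, 73611) ≈ 4.9961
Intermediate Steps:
k = 70824 (k = Add(Rational(3, 2), Mul(Rational(1, 2), 141645)) = Add(Rational(3, 2), Rational(141645, 2)) = 70824)
Function('m')(K) = 2415 (Function('m')(K) = Mul(-7, -345) = 2415)
Mul(Add(-370186, Function('m')(487)), Pow(Add(k, -144435), -1)) = Mul(Add(-370186, 2415), Pow(Add(70824, -144435), -1)) = Mul(-367771, Pow(-73611, -1)) = Mul(-367771, Rational(-1, 73611)) = Rational(367771, 73611)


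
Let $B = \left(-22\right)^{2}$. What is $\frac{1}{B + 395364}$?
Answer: $\frac{1}{395848} \approx 2.5262 \cdot 10^{-6}$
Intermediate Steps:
$B = 484$
$\frac{1}{B + 395364} = \frac{1}{484 + 395364} = \frac{1}{395848}$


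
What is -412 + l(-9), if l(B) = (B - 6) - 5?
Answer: -432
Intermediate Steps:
l(B) = -11 + B (l(B) = (-6 + B) - 5 = -11 + B)
-412 + l(-9) = -412 + (-11 - 9) = -412 - 20 = -432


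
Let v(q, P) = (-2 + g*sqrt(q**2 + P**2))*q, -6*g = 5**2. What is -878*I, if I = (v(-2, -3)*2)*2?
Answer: -14048 - 87800*sqrt(13)/3 ≈ -1.1957e+5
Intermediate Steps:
g = -25/6 (g = -1/6*5**2 = -1/6*25 = -25/6 ≈ -4.1667)
v(q, P) = q*(-2 - 25*sqrt(P**2 + q**2)/6) (v(q, P) = (-2 - 25*sqrt(q**2 + P**2)/6)*q = (-2 - 25*sqrt(P**2 + q**2)/6)*q = q*(-2 - 25*sqrt(P**2 + q**2)/6))
I = 16 + 100*sqrt(13)/3 (I = (-1/6*(-2)*(12 + 25*sqrt((-3)**2 + (-2)**2))*2)*2 = (-1/6*(-2)*(12 + 25*sqrt(9 + 4))*2)*2 = (-1/6*(-2)*(12 + 25*sqrt(13))*2)*2 = ((4 + 25*sqrt(13)/3)*2)*2 = (8 + 50*sqrt(13)/3)*2 = 16 + 100*sqrt(13)/3 ≈ 136.19)
-878*I = -878*(16 + 100*sqrt(13)/3) = -14048 - 87800*sqrt(13)/3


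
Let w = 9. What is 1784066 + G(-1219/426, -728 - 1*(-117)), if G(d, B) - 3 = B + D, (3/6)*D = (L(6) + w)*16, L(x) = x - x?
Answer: 1783746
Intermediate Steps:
L(x) = 0
D = 288 (D = 2*((0 + 9)*16) = 2*(9*16) = 2*144 = 288)
G(d, B) = 291 + B (G(d, B) = 3 + (B + 288) = 3 + (288 + B) = 291 + B)
1784066 + G(-1219/426, -728 - 1*(-117)) = 1784066 + (291 + (-728 - 1*(-117))) = 1784066 + (291 + (-728 + 117)) = 1784066 + (291 - 611) = 1784066 - 320 = 1783746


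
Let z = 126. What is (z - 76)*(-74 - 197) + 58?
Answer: -13492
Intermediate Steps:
(z - 76)*(-74 - 197) + 58 = (126 - 76)*(-74 - 197) + 58 = 50*(-271) + 58 = -13550 + 58 = -13492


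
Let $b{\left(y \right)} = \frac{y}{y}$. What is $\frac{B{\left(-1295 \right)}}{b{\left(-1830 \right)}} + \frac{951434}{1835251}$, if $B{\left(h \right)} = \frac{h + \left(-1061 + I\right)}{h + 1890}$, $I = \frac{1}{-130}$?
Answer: $- \frac{44409917421}{12905151350} \approx -3.4413$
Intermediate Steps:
$I = - \frac{1}{130} \approx -0.0076923$
$b{\left(y \right)} = 1$
$B{\left(h \right)} = \frac{- \frac{137931}{130} + h}{1890 + h}$ ($B{\left(h \right)} = \frac{h - \frac{137931}{130}}{h + 1890} = \frac{h - \frac{137931}{130}}{1890 + h} = \frac{- \frac{137931}{130} + h}{1890 + h}$)
$\frac{B{\left(-1295 \right)}}{b{\left(-1830 \right)}} + \frac{951434}{1835251} = \frac{\frac{1}{1890 - 1295} \left(- \frac{137931}{130} - 1295\right)}{1} + \frac{951434}{1835251} = \frac{1}{595} \left(- \frac{306281}{130}\right) 1 + 951434 \cdot \frac{1}{1835251} = \frac{1}{595} \left(- \frac{306281}{130}\right) 1 + \frac{86494}{166841} = \left(- \frac{306281}{77350}\right) 1 + \frac{86494}{166841} = - \frac{306281}{77350} + \frac{86494}{166841} = - \frac{44409917421}{12905151350}$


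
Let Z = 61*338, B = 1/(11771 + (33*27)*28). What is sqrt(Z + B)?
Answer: sqrt(27798939362617)/36719 ≈ 143.59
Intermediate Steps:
B = 1/36719 (B = 1/(11771 + 891*28) = 1/(11771 + 24948) = 1/36719 ≈ 2.7234e-5)
Z = 20618
sqrt(Z + B) = sqrt(20618 + 1/36719) = sqrt(757072343/36719) = sqrt(27798939362617)/36719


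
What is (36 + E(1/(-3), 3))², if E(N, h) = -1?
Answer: 1225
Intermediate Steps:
(36 + E(1/(-3), 3))² = (36 - 1)² = 35² = 1225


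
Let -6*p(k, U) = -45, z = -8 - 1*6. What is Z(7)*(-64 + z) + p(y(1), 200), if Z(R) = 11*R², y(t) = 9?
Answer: -84069/2 ≈ -42035.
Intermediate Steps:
z = -14 (z = -8 - 6 = -14)
p(k, U) = 15/2 (p(k, U) = -⅙*(-45) = 15/2)
Z(7)*(-64 + z) + p(y(1), 200) = (11*7²)*(-64 - 14) + 15/2 = (11*49)*(-78) + 15/2 = 539*(-78) + 15/2 = -42042 + 15/2 = -84069/2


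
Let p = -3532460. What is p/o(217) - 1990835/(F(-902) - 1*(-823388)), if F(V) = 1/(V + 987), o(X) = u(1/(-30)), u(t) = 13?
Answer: -35318849033705/129977679 ≈ -2.7173e+5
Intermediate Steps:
o(X) = 13
F(V) = 1/(987 + V)
p/o(217) - 1990835/(F(-902) - 1*(-823388)) = -3532460/13 - 1990835/(1/(987 - 902) - 1*(-823388)) = -3532460*1/13 - 1990835/(1/85 + 823388) = -3532460/13 - 1990835/(1/85 + 823388) = -3532460/13 - 1990835/69987981/85 = -3532460/13 - 1990835*85/69987981 = -3532460/13 - 24174425/9998283 = -35318849033705/129977679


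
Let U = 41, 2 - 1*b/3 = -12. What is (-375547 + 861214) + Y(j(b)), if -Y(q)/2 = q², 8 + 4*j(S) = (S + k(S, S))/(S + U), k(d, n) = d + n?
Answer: 6691447565/13778 ≈ 4.8566e+5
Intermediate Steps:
b = 42 (b = 6 - 3*(-12) = 6 + 36 = 42)
j(S) = -2 + 3*S/(4*(41 + S)) (j(S) = -2 + ((S + (S + S))/(S + 41))/4 = -2 + ((S + 2*S)/(41 + S))/4 = -2 + ((3*S)/(41 + S))/4 = -2 + (3*S/(41 + S))/4 = -2 + 3*S/(4*(41 + S)))
Y(q) = -2*q²
(-375547 + 861214) + Y(j(b)) = (-375547 + 861214) - 2*(-328 - 5*42)²/(16*(41 + 42)²) = 485667 - 2*(-328 - 210)²/110224 = 485667 - 2*((¼)*(1/83)*(-538))² = 485667 - 2*(-269/166)² = 485667 - 2*72361/27556 = 485667 - 72361/13778 = 6691447565/13778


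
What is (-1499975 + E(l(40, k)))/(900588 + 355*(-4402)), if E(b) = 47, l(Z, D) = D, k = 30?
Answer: 749964/331061 ≈ 2.2653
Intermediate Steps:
(-1499975 + E(l(40, k)))/(900588 + 355*(-4402)) = (-1499975 + 47)/(900588 + 355*(-4402)) = -1499928/(900588 - 1562710) = -1499928/(-662122) = -1499928*(-1/662122) = 749964/331061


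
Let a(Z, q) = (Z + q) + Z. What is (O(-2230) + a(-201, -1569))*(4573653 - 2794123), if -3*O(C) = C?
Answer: -6554008990/3 ≈ -2.1847e+9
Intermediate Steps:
a(Z, q) = q + 2*Z
O(C) = -C/3
(O(-2230) + a(-201, -1569))*(4573653 - 2794123) = (-⅓*(-2230) + (-1569 + 2*(-201)))*(4573653 - 2794123) = (2230/3 + (-1569 - 402))*1779530 = (2230/3 - 1971)*1779530 = -3683/3*1779530 = -6554008990/3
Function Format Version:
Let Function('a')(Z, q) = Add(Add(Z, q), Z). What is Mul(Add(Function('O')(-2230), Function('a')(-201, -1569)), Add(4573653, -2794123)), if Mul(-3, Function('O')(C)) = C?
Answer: Rational(-6554008990, 3) ≈ -2.1847e+9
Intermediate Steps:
Function('a')(Z, q) = Add(q, Mul(2, Z))
Function('O')(C) = Mul(Rational(-1, 3), C)
Mul(Add(Function('O')(-2230), Function('a')(-201, -1569)), Add(4573653, -2794123)) = Mul(Add(Mul(Rational(-1, 3), -2230), Add(-1569, Mul(2, -201))), Add(4573653, -2794123)) = Mul(Add(Rational(2230, 3), Add(-1569, -402)), 1779530) = Mul(Add(Rational(2230, 3), -1971), 1779530) = Mul(Rational(-3683, 3), 1779530) = Rational(-6554008990, 3)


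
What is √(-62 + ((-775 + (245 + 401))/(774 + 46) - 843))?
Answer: I*√152156945/410 ≈ 30.086*I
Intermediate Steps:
√(-62 + ((-775 + (245 + 401))/(774 + 46) - 843)) = √(-62 + ((-775 + 646)/820 - 843)) = √(-62 + (-129*1/820 - 843)) = √(-62 + (-129/820 - 843)) = √(-62 - 691389/820) = √(-742229/820) = I*√152156945/410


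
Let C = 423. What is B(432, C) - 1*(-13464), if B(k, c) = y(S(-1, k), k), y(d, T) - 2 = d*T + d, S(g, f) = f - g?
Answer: 200955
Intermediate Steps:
y(d, T) = 2 + d + T*d (y(d, T) = 2 + (d*T + d) = 2 + (T*d + d) = 2 + (d + T*d) = 2 + d + T*d)
B(k, c) = 3 + k + k*(1 + k) (B(k, c) = 2 + (k - 1*(-1)) + k*(k - 1*(-1)) = 2 + (k + 1) + k*(k + 1) = 2 + (1 + k) + k*(1 + k) = 3 + k + k*(1 + k))
B(432, C) - 1*(-13464) = (3 + 432 + 432*(1 + 432)) - 1*(-13464) = (3 + 432 + 432*433) + 13464 = (3 + 432 + 187056) + 13464 = 187491 + 13464 = 200955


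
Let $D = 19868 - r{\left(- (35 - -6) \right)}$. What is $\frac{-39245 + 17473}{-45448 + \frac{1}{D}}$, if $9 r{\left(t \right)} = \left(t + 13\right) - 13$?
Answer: $\frac{3893987516}{8128511135} \approx 0.47905$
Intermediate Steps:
$r{\left(t \right)} = \frac{t}{9}$ ($r{\left(t \right)} = \frac{\left(t + 13\right) - 13}{9} = \frac{\left(13 + t\right) - 13}{9} = \frac{t}{9}$)
$D = \frac{178853}{9}$ ($D = 19868 - \frac{\left(-1\right) \left(35 - -6\right)}{9} = 19868 - \frac{\left(-1\right) \left(35 + 6\right)}{9} = 19868 - \frac{\left(-1\right) 41}{9} = 19868 - \frac{1}{9} \left(-41\right) = 19868 - - \frac{41}{9} = 19868 + \frac{41}{9} = \frac{178853}{9} \approx 19873.0$)
$\frac{-39245 + 17473}{-45448 + \frac{1}{D}} = \frac{-39245 + 17473}{-45448 + \frac{1}{\frac{178853}{9}}} = - \frac{21772}{-45448 + \frac{9}{178853}} = - \frac{21772}{- \frac{8128511135}{178853}} = \left(-21772\right) \left(- \frac{178853}{8128511135}\right) = \frac{3893987516}{8128511135}$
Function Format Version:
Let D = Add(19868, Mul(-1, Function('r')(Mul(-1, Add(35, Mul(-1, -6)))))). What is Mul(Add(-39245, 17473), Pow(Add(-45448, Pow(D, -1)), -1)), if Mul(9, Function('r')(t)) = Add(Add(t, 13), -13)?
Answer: Rational(3893987516, 8128511135) ≈ 0.47905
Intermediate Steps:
Function('r')(t) = Mul(Rational(1, 9), t) (Function('r')(t) = Mul(Rational(1, 9), Add(Add(t, 13), -13)) = Mul(Rational(1, 9), Add(Add(13, t), -13)) = Mul(Rational(1, 9), t))
D = Rational(178853, 9) (D = Add(19868, Mul(-1, Mul(Rational(1, 9), Mul(-1, Add(35, Mul(-1, -6)))))) = Add(19868, Mul(-1, Mul(Rational(1, 9), Mul(-1, Add(35, 6))))) = Add(19868, Mul(-1, Mul(Rational(1, 9), Mul(-1, 41)))) = Add(19868, Mul(-1, Mul(Rational(1, 9), -41))) = Add(19868, Mul(-1, Rational(-41, 9))) = Add(19868, Rational(41, 9)) = Rational(178853, 9) ≈ 19873.)
Mul(Add(-39245, 17473), Pow(Add(-45448, Pow(D, -1)), -1)) = Mul(Add(-39245, 17473), Pow(Add(-45448, Pow(Rational(178853, 9), -1)), -1)) = Mul(-21772, Pow(Add(-45448, Rational(9, 178853)), -1)) = Mul(-21772, Pow(Rational(-8128511135, 178853), -1)) = Mul(-21772, Rational(-178853, 8128511135)) = Rational(3893987516, 8128511135)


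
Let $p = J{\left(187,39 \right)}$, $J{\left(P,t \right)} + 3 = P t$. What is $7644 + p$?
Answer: $14934$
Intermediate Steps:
$J{\left(P,t \right)} = -3 + P t$
$p = 7290$ ($p = -3 + 187 \cdot 39 = -3 + 7293 = 7290$)
$7644 + p = 7644 + 7290 = 14934$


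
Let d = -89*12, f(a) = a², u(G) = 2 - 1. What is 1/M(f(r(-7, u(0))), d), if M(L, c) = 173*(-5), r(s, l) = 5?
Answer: -1/865 ≈ -0.0011561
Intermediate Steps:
u(G) = 1
d = -1068
M(L, c) = -865
1/M(f(r(-7, u(0))), d) = 1/(-865) = -1/865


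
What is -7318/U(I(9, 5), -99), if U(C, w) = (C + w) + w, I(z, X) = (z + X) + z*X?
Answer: 7318/139 ≈ 52.647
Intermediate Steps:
I(z, X) = X + z + X*z (I(z, X) = (X + z) + X*z = X + z + X*z)
U(C, w) = C + 2*w
-7318/U(I(9, 5), -99) = -7318/((5 + 9 + 5*9) + 2*(-99)) = -7318/((5 + 9 + 45) - 198) = -7318/(59 - 198) = -7318/(-139) = -7318*(-1/139) = 7318/139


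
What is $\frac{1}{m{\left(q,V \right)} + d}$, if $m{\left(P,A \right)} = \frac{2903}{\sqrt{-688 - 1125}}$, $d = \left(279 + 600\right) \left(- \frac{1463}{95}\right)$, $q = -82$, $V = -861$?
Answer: $- \frac{613546395}{8305542815782} + \frac{508025 i \sqrt{37}}{8305542815782} \approx -7.3872 \cdot 10^{-5} + 3.7206 \cdot 10^{-7} i$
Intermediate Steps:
$d = - \frac{67683}{5}$ ($d = 879 \left(\left(-1463\right) \frac{1}{95}\right) = 879 \left(- \frac{77}{5}\right) = - \frac{67683}{5} \approx -13537.0$)
$m{\left(P,A \right)} = - \frac{2903 i \sqrt{37}}{259}$ ($m{\left(P,A \right)} = \frac{2903}{\sqrt{-1813}} = \frac{2903}{7 i \sqrt{37}} = 2903 \left(- \frac{i \sqrt{37}}{259}\right) = - \frac{2903 i \sqrt{37}}{259}$)
$\frac{1}{m{\left(q,V \right)} + d} = \frac{1}{- \frac{2903 i \sqrt{37}}{259} - \frac{67683}{5}} = \frac{1}{- \frac{67683}{5} - \frac{2903 i \sqrt{37}}{259}}$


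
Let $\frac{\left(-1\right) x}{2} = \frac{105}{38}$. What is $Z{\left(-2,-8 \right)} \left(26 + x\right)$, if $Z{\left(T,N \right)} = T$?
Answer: $- \frac{778}{19} \approx -40.947$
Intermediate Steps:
$x = - \frac{105}{19}$ ($x = - 2 \cdot \frac{105}{38} = - 2 \cdot 105 \cdot \frac{1}{38} = \left(-2\right) \frac{105}{38} = - \frac{105}{19} \approx -5.5263$)
$Z{\left(-2,-8 \right)} \left(26 + x\right) = - 2 \left(26 - \frac{105}{19}\right) = \left(-2\right) \frac{389}{19} = - \frac{778}{19}$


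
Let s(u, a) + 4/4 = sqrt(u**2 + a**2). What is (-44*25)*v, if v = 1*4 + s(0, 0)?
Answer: -3300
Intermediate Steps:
s(u, a) = -1 + sqrt(a**2 + u**2) (s(u, a) = -1 + sqrt(u**2 + a**2) = -1 + sqrt(a**2 + u**2))
v = 3 (v = 1*4 + (-1 + sqrt(0**2 + 0**2)) = 4 + (-1 + sqrt(0 + 0)) = 4 + (-1 + sqrt(0)) = 4 + (-1 + 0) = 4 - 1 = 3)
(-44*25)*v = -44*25*3 = -1100*3 = -3300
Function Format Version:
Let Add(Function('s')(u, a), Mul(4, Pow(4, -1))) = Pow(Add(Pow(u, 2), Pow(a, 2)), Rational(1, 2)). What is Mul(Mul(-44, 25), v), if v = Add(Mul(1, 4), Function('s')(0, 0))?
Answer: -3300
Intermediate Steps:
Function('s')(u, a) = Add(-1, Pow(Add(Pow(a, 2), Pow(u, 2)), Rational(1, 2))) (Function('s')(u, a) = Add(-1, Pow(Add(Pow(u, 2), Pow(a, 2)), Rational(1, 2))) = Add(-1, Pow(Add(Pow(a, 2), Pow(u, 2)), Rational(1, 2))))
v = 3 (v = Add(Mul(1, 4), Add(-1, Pow(Add(Pow(0, 2), Pow(0, 2)), Rational(1, 2)))) = Add(4, Add(-1, Pow(Add(0, 0), Rational(1, 2)))) = Add(4, Add(-1, Pow(0, Rational(1, 2)))) = Add(4, Add(-1, 0)) = Add(4, -1) = 3)
Mul(Mul(-44, 25), v) = Mul(Mul(-44, 25), 3) = Mul(-1100, 3) = -3300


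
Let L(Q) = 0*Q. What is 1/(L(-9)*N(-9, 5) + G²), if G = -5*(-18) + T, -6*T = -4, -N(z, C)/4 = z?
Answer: 9/73984 ≈ 0.00012165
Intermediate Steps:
N(z, C) = -4*z
L(Q) = 0
T = ⅔ (T = -⅙*(-4) = ⅔ ≈ 0.66667)
G = 272/3 (G = -5*(-18) + ⅔ = 90 + ⅔ = 272/3 ≈ 90.667)
1/(L(-9)*N(-9, 5) + G²) = 1/(0*(-4*(-9)) + (272/3)²) = 1/(0*36 + 73984/9) = 1/(0 + 73984/9) = 1/(73984/9) = 9/73984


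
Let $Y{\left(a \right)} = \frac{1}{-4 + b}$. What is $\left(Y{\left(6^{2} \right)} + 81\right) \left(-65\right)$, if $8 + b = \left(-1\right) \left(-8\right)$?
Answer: $- \frac{20995}{4} \approx -5248.8$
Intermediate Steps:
$b = 0$ ($b = -8 - -8 = -8 + 8 = 0$)
$Y{\left(a \right)} = - \frac{1}{4}$ ($Y{\left(a \right)} = \frac{1}{-4 + 0} = \frac{1}{-4} = - \frac{1}{4}$)
$\left(Y{\left(6^{2} \right)} + 81\right) \left(-65\right) = \left(- \frac{1}{4} + 81\right) \left(-65\right) = \frac{323}{4} \left(-65\right) = - \frac{20995}{4}$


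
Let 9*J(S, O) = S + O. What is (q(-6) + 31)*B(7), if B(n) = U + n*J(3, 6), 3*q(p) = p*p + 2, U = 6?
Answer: 1703/3 ≈ 567.67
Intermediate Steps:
q(p) = ⅔ + p²/3 (q(p) = (p*p + 2)/3 = (p² + 2)/3 = (2 + p²)/3 = ⅔ + p²/3)
J(S, O) = O/9 + S/9 (J(S, O) = (S + O)/9 = (O + S)/9 = O/9 + S/9)
B(n) = 6 + n (B(n) = 6 + n*((⅑)*6 + (⅑)*3) = 6 + n*(⅔ + ⅓) = 6 + n*1 = 6 + n)
(q(-6) + 31)*B(7) = ((⅔ + (⅓)*(-6)²) + 31)*(6 + 7) = ((⅔ + (⅓)*36) + 31)*13 = ((⅔ + 12) + 31)*13 = (38/3 + 31)*13 = (131/3)*13 = 1703/3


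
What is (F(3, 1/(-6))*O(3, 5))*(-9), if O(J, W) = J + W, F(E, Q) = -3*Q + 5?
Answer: -396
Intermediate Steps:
F(E, Q) = 5 - 3*Q
(F(3, 1/(-6))*O(3, 5))*(-9) = ((5 - 3/(-6))*(3 + 5))*(-9) = ((5 - 3*(-⅙))*8)*(-9) = ((5 + ½)*8)*(-9) = ((11/2)*8)*(-9) = 44*(-9) = -396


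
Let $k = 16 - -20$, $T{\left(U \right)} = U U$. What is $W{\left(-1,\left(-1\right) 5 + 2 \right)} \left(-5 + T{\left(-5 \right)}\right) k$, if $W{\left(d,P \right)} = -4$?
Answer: $-2880$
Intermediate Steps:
$T{\left(U \right)} = U^{2}$
$k = 36$ ($k = 16 + 20 = 36$)
$W{\left(-1,\left(-1\right) 5 + 2 \right)} \left(-5 + T{\left(-5 \right)}\right) k = - 4 \left(-5 + \left(-5\right)^{2}\right) 36 = - 4 \left(-5 + 25\right) 36 = \left(-4\right) 20 \cdot 36 = \left(-80\right) 36 = -2880$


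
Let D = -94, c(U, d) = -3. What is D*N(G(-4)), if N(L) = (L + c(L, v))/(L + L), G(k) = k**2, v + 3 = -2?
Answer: -611/16 ≈ -38.188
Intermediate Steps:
v = -5 (v = -3 - 2 = -5)
N(L) = (-3 + L)/(2*L) (N(L) = (L - 3)/(L + L) = (-3 + L)/((2*L)) = (-3 + L)*(1/(2*L)) = (-3 + L)/(2*L))
D*N(G(-4)) = -47*(-3 + (-4)**2)/((-4)**2) = -47*(-3 + 16)/16 = -47*13/16 = -94*13/32 = -611/16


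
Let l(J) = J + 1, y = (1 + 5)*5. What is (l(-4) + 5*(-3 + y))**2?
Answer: 17424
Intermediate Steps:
y = 30 (y = 6*5 = 30)
l(J) = 1 + J
(l(-4) + 5*(-3 + y))**2 = ((1 - 4) + 5*(-3 + 30))**2 = (-3 + 5*27)**2 = (-3 + 135)**2 = 132**2 = 17424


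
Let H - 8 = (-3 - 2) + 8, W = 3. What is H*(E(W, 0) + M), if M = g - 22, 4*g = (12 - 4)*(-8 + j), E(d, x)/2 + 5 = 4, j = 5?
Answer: -330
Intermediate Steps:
E(d, x) = -2 (E(d, x) = -10 + 2*4 = -10 + 8 = -2)
g = -6 (g = ((12 - 4)*(-8 + 5))/4 = (8*(-3))/4 = (¼)*(-24) = -6)
H = 11 (H = 8 + ((-3 - 2) + 8) = 8 + (-5 + 8) = 8 + 3 = 11)
M = -28 (M = -6 - 22 = -28)
H*(E(W, 0) + M) = 11*(-2 - 28) = 11*(-30) = -330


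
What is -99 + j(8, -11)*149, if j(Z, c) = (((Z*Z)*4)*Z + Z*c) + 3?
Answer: 292388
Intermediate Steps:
j(Z, c) = 3 + 4*Z³ + Z*c (j(Z, c) = ((Z²*4)*Z + Z*c) + 3 = ((4*Z²)*Z + Z*c) + 3 = (4*Z³ + Z*c) + 3 = 3 + 4*Z³ + Z*c)
-99 + j(8, -11)*149 = -99 + (3 + 4*8³ + 8*(-11))*149 = -99 + (3 + 4*512 - 88)*149 = -99 + (3 + 2048 - 88)*149 = -99 + 1963*149 = -99 + 292487 = 292388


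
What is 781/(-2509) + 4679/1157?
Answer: 833538/223301 ≈ 3.7328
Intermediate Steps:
781/(-2509) + 4679/1157 = 781*(-1/2509) + 4679*(1/1157) = -781/2509 + 4679/1157 = 833538/223301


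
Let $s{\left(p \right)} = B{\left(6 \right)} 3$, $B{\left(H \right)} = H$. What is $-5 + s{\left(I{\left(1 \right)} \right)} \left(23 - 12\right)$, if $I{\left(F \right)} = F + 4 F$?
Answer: $193$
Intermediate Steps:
$I{\left(F \right)} = 5 F$
$s{\left(p \right)} = 18$ ($s{\left(p \right)} = 6 \cdot 3 = 18$)
$-5 + s{\left(I{\left(1 \right)} \right)} \left(23 - 12\right) = -5 + 18 \left(23 - 12\right) = -5 + 18 \cdot 11 = -5 + 198 = 193$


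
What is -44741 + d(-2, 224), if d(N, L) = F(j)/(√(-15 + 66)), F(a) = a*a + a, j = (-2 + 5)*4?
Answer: -44741 + 52*√51/17 ≈ -44719.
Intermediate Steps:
j = 12 (j = 3*4 = 12)
F(a) = a + a² (F(a) = a² + a = a + a²)
d(N, L) = 52*√51/17 (d(N, L) = (12*(1 + 12))/(√(-15 + 66)) = (12*13)/(√51) = 156*(√51/51) = 52*√51/17)
-44741 + d(-2, 224) = -44741 + 52*√51/17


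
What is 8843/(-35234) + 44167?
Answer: 1556171235/35234 ≈ 44167.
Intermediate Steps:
8843/(-35234) + 44167 = 8843*(-1/35234) + 44167 = -8843/35234 + 44167 = 1556171235/35234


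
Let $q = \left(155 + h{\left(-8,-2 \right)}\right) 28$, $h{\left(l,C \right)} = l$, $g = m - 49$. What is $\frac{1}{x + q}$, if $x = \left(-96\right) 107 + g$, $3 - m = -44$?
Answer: $- \frac{1}{6158} \approx -0.00016239$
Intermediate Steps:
$m = 47$ ($m = 3 - -44 = 3 + 44 = 47$)
$g = -2$ ($g = 47 - 49 = -2$)
$q = 4116$ ($q = \left(155 - 8\right) 28 = 147 \cdot 28 = 4116$)
$x = -10274$ ($x = \left(-96\right) 107 - 2 = -10272 - 2 = -10274$)
$\frac{1}{x + q} = \frac{1}{-10274 + 4116} = \frac{1}{-6158} = - \frac{1}{6158}$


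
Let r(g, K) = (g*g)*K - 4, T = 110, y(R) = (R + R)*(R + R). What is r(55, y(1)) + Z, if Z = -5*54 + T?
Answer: 11936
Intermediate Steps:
y(R) = 4*R**2 (y(R) = (2*R)*(2*R) = 4*R**2)
r(g, K) = -4 + K*g**2 (r(g, K) = g**2*K - 4 = K*g**2 - 4 = -4 + K*g**2)
Z = -160 (Z = -5*54 + 110 = -270 + 110 = -160)
r(55, y(1)) + Z = (-4 + (4*1**2)*55**2) - 160 = (-4 + (4*1)*3025) - 160 = (-4 + 4*3025) - 160 = (-4 + 12100) - 160 = 12096 - 160 = 11936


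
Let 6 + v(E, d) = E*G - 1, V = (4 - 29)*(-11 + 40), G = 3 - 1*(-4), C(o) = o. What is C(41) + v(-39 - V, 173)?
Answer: 4836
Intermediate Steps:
G = 7 (G = 3 + 4 = 7)
V = -725 (V = -25*29 = -725)
v(E, d) = -7 + 7*E (v(E, d) = -6 + (E*7 - 1) = -6 + (7*E - 1) = -6 + (-1 + 7*E) = -7 + 7*E)
C(41) + v(-39 - V, 173) = 41 + (-7 + 7*(-39 - 1*(-725))) = 41 + (-7 + 7*(-39 + 725)) = 41 + (-7 + 7*686) = 41 + (-7 + 4802) = 41 + 4795 = 4836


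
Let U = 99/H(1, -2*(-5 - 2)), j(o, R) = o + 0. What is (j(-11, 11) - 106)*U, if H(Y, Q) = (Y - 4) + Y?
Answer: 11583/2 ≈ 5791.5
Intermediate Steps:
j(o, R) = o
H(Y, Q) = -4 + 2*Y (H(Y, Q) = (-4 + Y) + Y = -4 + 2*Y)
U = -99/2 (U = 99/(-4 + 2*1) = 99/(-4 + 2) = 99/(-2) = 99*(-1/2) = -99/2 ≈ -49.500)
(j(-11, 11) - 106)*U = (-11 - 106)*(-99/2) = -117*(-99/2) = 11583/2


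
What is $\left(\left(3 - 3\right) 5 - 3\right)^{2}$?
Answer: $9$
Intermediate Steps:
$\left(\left(3 - 3\right) 5 - 3\right)^{2} = \left(0 \cdot 5 - 3\right)^{2} = \left(0 - 3\right)^{2} = \left(-3\right)^{2} = 9$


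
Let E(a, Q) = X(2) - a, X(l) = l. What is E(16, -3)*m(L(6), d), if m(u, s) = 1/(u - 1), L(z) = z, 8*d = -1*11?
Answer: -14/5 ≈ -2.8000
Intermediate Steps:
d = -11/8 (d = (-1*11)/8 = (⅛)*(-11) = -11/8 ≈ -1.3750)
E(a, Q) = 2 - a
m(u, s) = 1/(-1 + u)
E(16, -3)*m(L(6), d) = (2 - 1*16)/(-1 + 6) = (2 - 16)/5 = -14*⅕ = -14/5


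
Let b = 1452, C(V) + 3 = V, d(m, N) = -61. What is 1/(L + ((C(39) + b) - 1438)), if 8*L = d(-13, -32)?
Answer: 8/339 ≈ 0.023599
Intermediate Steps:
L = -61/8 (L = (⅛)*(-61) = -61/8 ≈ -7.6250)
C(V) = -3 + V
1/(L + ((C(39) + b) - 1438)) = 1/(-61/8 + (((-3 + 39) + 1452) - 1438)) = 1/(-61/8 + ((36 + 1452) - 1438)) = 1/(-61/8 + (1488 - 1438)) = 1/(-61/8 + 50) = 1/(339/8) = 8/339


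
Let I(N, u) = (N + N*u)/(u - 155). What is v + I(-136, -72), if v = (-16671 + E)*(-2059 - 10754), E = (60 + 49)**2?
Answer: 13931949634/227 ≈ 6.1374e+7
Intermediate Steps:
E = 11881 (E = 109**2 = 11881)
I(N, u) = (N + N*u)/(-155 + u)
v = 61374270 (v = (-16671 + 11881)*(-2059 - 10754) = -4790*(-12813) = 61374270)
v + I(-136, -72) = 61374270 - 136*(1 - 72)/(-155 - 72) = 61374270 - 136*(-71)/(-227) = 61374270 - 136*(-1/227)*(-71) = 61374270 - 9656/227 = 13931949634/227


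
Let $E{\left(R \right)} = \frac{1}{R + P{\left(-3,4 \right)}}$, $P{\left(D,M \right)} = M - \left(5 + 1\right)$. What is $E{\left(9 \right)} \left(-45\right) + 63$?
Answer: $\frac{396}{7} \approx 56.571$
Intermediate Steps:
$P{\left(D,M \right)} = -6 + M$ ($P{\left(D,M \right)} = M - 6 = -6 + M$)
$E{\left(R \right)} = \frac{1}{-2 + R}$ ($E{\left(R \right)} = \frac{1}{R + \left(-6 + 4\right)} = \frac{1}{R - 2} = \frac{1}{-2 + R}$)
$E{\left(9 \right)} \left(-45\right) + 63 = \frac{1}{-2 + 9} \left(-45\right) + 63 = \frac{1}{7} \left(-45\right) + 63 = - \frac{45}{7} + 63 = \frac{396}{7}$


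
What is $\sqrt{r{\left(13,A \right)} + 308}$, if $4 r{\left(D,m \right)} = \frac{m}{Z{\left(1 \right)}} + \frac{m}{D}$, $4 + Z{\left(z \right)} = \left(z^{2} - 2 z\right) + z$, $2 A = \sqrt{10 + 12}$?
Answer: $\frac{\sqrt{3331328 - 234 \sqrt{22}}}{104} \approx 17.547$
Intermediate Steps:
$A = \frac{\sqrt{22}}{2}$ ($A = \frac{\sqrt{10 + 12}}{2} = \frac{\sqrt{22}}{2} \approx 2.3452$)
$Z{\left(z \right)} = -4 + z^{2} - z$ ($Z{\left(z \right)} = -4 + \left(\left(z^{2} - 2 z\right) + z\right) = -4 + \left(z^{2} - z\right) = -4 + z^{2} - z$)
$r{\left(D,m \right)} = - \frac{m}{16} + \frac{m}{4 D}$ ($r{\left(D,m \right)} = \frac{\frac{m}{-4 + 1^{2} - 1} + \frac{m}{D}}{4} = \frac{\frac{m}{-4 + 1 - 1} + \frac{m}{D}}{4} = \frac{\frac{m}{-4} + \frac{m}{D}}{4} = \frac{m \left(- \frac{1}{4}\right) + \frac{m}{D}}{4} = \frac{- \frac{m}{4} + \frac{m}{D}}{4} = - \frac{m}{16} + \frac{m}{4 D}$)
$\sqrt{r{\left(13,A \right)} + 308} = \sqrt{\frac{\frac{\sqrt{22}}{2} \left(4 - 13\right)}{16 \cdot 13} + 308} = \sqrt{\frac{1}{16} \frac{\sqrt{22}}{2} \cdot \frac{1}{13} \left(4 - 13\right) + 308} = \sqrt{\frac{1}{16} \frac{\sqrt{22}}{2} \cdot \frac{1}{13} \left(-9\right) + 308} = \sqrt{- \frac{9 \sqrt{22}}{416} + 308} = \sqrt{308 - \frac{9 \sqrt{22}}{416}}$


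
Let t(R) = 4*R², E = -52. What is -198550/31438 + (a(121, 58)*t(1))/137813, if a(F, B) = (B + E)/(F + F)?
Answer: -150495224177/23829108017 ≈ -6.3156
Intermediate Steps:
a(F, B) = (-52 + B)/(2*F) (a(F, B) = (B - 52)/(F + F) = (-52 + B)/((2*F)) = (-52 + B)*(1/(2*F)) = (-52 + B)/(2*F))
-198550/31438 + (a(121, 58)*t(1))/137813 = -198550/31438 + (((½)*(-52 + 58)/121)*(4*1²))/137813 = -198550*1/31438 + (((½)*(1/121)*6)*(4*1))*(1/137813) = -9025/1429 + ((3/121)*4)*(1/137813) = -9025/1429 + (12/121)*(1/137813) = -9025/1429 + 12/16675373 = -150495224177/23829108017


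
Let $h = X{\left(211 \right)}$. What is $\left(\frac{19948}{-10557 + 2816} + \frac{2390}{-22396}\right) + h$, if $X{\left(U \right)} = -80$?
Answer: $- \frac{7167325639}{86683718} \approx -82.684$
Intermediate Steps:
$h = -80$
$\left(\frac{19948}{-10557 + 2816} + \frac{2390}{-22396}\right) + h = \left(\frac{19948}{-10557 + 2816} + \frac{2390}{-22396}\right) - 80 = \left(\frac{19948}{-7741} + 2390 \left(- \frac{1}{22396}\right)\right) - 80 = \left(19948 \left(- \frac{1}{7741}\right) - \frac{1195}{11198}\right) - 80 = \left(- \frac{19948}{7741} - \frac{1195}{11198}\right) - 80 = - \frac{232628199}{86683718} - 80 = - \frac{7167325639}{86683718}$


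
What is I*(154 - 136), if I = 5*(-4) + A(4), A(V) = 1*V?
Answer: -288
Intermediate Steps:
A(V) = V
I = -16 (I = 5*(-4) + 4 = -20 + 4 = -16)
I*(154 - 136) = -16*(154 - 136) = -16*18 = -288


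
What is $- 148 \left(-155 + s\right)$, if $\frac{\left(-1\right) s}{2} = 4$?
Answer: $24124$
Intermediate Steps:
$s = -8$ ($s = \left(-2\right) 4 = -8$)
$- 148 \left(-155 + s\right) = - 148 \left(-155 - 8\right) = \left(-148\right) \left(-163\right) = 24124$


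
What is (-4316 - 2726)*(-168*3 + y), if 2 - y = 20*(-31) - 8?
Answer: -887292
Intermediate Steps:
y = 630 (y = 2 - (20*(-31) - 8) = 2 - (-620 - 8) = 2 - 1*(-628) = 2 + 628 = 630)
(-4316 - 2726)*(-168*3 + y) = (-4316 - 2726)*(-168*3 + 630) = -7042*(-504 + 630) = -7042*126 = -887292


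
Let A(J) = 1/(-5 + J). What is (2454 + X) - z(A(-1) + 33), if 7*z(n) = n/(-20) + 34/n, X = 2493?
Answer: 116949127/23640 ≈ 4947.1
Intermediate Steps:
z(n) = -n/140 + 34/(7*n) (z(n) = (n/(-20) + 34/n)/7 = (n*(-1/20) + 34/n)/7 = (-n/20 + 34/n)/7 = (34/n - n/20)/7 = -n/140 + 34/(7*n))
(2454 + X) - z(A(-1) + 33) = (2454 + 2493) - (680 - (1/(-5 - 1) + 33)²)/(140*(1/(-5 - 1) + 33)) = 4947 - (680 - (1/(-6) + 33)²)/(140*(1/(-6) + 33)) = 4947 - (680 - (-⅙ + 33)²)/(140*(-⅙ + 33)) = 4947 - (680 - (197/6)²)/(140*197/6) = 4947 - 6*(680 - 1*38809/36)/(140*197) = 4947 - 6*(680 - 38809/36)/(140*197) = 4947 - 6*(-14329)/(140*197*36) = 4947 - 1*(-2047/23640) = 4947 + 2047/23640 = 116949127/23640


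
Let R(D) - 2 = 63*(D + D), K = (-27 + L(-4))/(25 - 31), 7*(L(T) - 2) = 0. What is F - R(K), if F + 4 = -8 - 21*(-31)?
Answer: 112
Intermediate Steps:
L(T) = 2 (L(T) = 2 + (⅐)*0 = 2 + 0 = 2)
K = 25/6 (K = (-27 + 2)/(25 - 31) = -25/(-6) = -25*(-⅙) = 25/6 ≈ 4.1667)
R(D) = 2 + 126*D (R(D) = 2 + 63*(D + D) = 2 + 63*(2*D) = 2 + 126*D)
F = 639 (F = -4 + (-8 - 21*(-31)) = -4 + (-8 + 651) = -4 + 643 = 639)
F - R(K) = 639 - (2 + 126*(25/6)) = 639 - (2 + 525) = 639 - 1*527 = 639 - 527 = 112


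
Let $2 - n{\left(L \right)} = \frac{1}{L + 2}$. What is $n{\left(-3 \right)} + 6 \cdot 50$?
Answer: $303$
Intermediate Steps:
$n{\left(L \right)} = 2 - \frac{1}{2 + L}$ ($n{\left(L \right)} = 2 - \frac{1}{L + 2} = 2 - \frac{1}{2 + L}$)
$n{\left(-3 \right)} + 6 \cdot 50 = \frac{3 + 2 \left(-3\right)}{2 - 3} + 6 \cdot 50 = \frac{3 - 6}{-1} + 300 = \left(-1\right) \left(-3\right) + 300 = 3 + 300 = 303$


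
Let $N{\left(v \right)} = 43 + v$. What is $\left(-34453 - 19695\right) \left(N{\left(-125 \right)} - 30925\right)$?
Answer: $1678967036$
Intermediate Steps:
$\left(-34453 - 19695\right) \left(N{\left(-125 \right)} - 30925\right) = \left(-34453 - 19695\right) \left(\left(43 - 125\right) - 30925\right) = - 54148 \left(-82 - 30925\right) = \left(-54148\right) \left(-31007\right) = 1678967036$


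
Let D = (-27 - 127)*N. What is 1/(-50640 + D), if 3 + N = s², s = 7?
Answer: -1/57724 ≈ -1.7324e-5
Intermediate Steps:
N = 46 (N = -3 + 7² = -3 + 49 = 46)
D = -7084 (D = (-27 - 127)*46 = -154*46 = -7084)
1/(-50640 + D) = 1/(-50640 - 7084) = 1/(-57724) = -1/57724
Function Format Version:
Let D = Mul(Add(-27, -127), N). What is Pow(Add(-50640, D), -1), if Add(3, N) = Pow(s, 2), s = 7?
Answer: Rational(-1, 57724) ≈ -1.7324e-5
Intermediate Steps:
N = 46 (N = Add(-3, Pow(7, 2)) = Add(-3, 49) = 46)
D = -7084 (D = Mul(Add(-27, -127), 46) = Mul(-154, 46) = -7084)
Pow(Add(-50640, D), -1) = Pow(Add(-50640, -7084), -1) = Pow(-57724, -1) = Rational(-1, 57724)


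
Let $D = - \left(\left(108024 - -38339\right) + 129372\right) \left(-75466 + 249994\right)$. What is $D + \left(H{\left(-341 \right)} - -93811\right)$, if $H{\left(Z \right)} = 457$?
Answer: $-48123383812$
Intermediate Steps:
$D = -48123478080$ ($D = - \left(\left(108024 + 38339\right) + 129372\right) 174528 = - \left(146363 + 129372\right) 174528 = - 275735 \cdot 174528 = \left(-1\right) 48123478080 = -48123478080$)
$D + \left(H{\left(-341 \right)} - -93811\right) = -48123478080 + \left(457 - -93811\right) = -48123478080 + \left(457 + 93811\right) = -48123478080 + 94268 = -48123383812$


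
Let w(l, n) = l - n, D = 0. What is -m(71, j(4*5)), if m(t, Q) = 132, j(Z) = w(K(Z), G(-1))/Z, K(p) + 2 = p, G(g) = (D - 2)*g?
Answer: -132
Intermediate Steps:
G(g) = -2*g (G(g) = (0 - 2)*g = -2*g)
K(p) = -2 + p
j(Z) = (-4 + Z)/Z (j(Z) = ((-2 + Z) - (-2)*(-1))/Z = ((-2 + Z) - 1*2)/Z = ((-2 + Z) - 2)/Z = (-4 + Z)/Z)
-m(71, j(4*5)) = -1*132 = -132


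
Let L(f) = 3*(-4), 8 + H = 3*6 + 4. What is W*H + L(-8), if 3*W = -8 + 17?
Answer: 30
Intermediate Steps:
H = 14 (H = -8 + (3*6 + 4) = -8 + (18 + 4) = -8 + 22 = 14)
L(f) = -12
W = 3 (W = (-8 + 17)/3 = (⅓)*9 = 3)
W*H + L(-8) = 3*14 - 12 = 42 - 12 = 30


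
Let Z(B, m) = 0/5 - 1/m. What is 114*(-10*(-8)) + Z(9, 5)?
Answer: 45599/5 ≈ 9119.8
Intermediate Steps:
Z(B, m) = -1/m (Z(B, m) = 0*(1/5) - 1/m = 0 - 1/m = -1/m)
114*(-10*(-8)) + Z(9, 5) = 114*(-10*(-8)) - 1/5 = 114*80 - 1*1/5 = 9120 - 1/5 = 45599/5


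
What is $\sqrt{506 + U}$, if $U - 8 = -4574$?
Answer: $2 i \sqrt{1015} \approx 63.718 i$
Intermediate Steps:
$U = -4566$ ($U = 8 - 4574 = -4566$)
$\sqrt{506 + U} = \sqrt{506 - 4566} = \sqrt{-4060} = 2 i \sqrt{1015}$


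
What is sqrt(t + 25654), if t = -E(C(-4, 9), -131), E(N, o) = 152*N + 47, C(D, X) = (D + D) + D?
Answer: sqrt(27431) ≈ 165.62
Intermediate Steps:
C(D, X) = 3*D (C(D, X) = 2*D + D = 3*D)
E(N, o) = 47 + 152*N
t = 1777 (t = -(47 + 152*(3*(-4))) = -(47 + 152*(-12)) = -(47 - 1824) = -1*(-1777) = 1777)
sqrt(t + 25654) = sqrt(1777 + 25654) = sqrt(27431)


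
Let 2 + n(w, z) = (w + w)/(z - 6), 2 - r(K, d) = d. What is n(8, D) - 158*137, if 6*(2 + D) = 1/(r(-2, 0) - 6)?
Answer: -4178448/193 ≈ -21650.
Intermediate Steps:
r(K, d) = 2 - d
D = -49/24 (D = -2 + 1/(6*((2 - 1*0) - 6)) = -2 + 1/(6*((2 + 0) - 6)) = -2 + 1/(6*(2 - 6)) = -2 + (⅙)/(-4) = -2 + (⅙)*(-¼) = -2 - 1/24 = -49/24 ≈ -2.0417)
n(w, z) = -2 + 2*w/(-6 + z) (n(w, z) = -2 + (w + w)/(z - 6) = -2 + (2*w)/(-6 + z) = -2 + 2*w/(-6 + z))
n(8, D) - 158*137 = 2*(6 + 8 - 1*(-49/24))/(-6 - 49/24) - 158*137 = 2*(6 + 8 + 49/24)/(-193/24) - 21646 = 2*(-24/193)*(385/24) - 21646 = -770/193 - 21646 = -4178448/193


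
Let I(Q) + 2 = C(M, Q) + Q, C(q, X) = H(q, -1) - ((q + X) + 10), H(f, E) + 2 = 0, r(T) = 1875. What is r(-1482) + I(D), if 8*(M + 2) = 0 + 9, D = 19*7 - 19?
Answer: 14895/8 ≈ 1861.9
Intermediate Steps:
D = 114 (D = 133 - 19 = 114)
M = -7/8 (M = -2 + (0 + 9)/8 = -2 + (⅛)*9 = -2 + 9/8 = -7/8 ≈ -0.87500)
H(f, E) = -2 (H(f, E) = -2 + 0 = -2)
C(q, X) = -12 - X - q (C(q, X) = -2 - ((q + X) + 10) = -2 - ((X + q) + 10) = -2 - (10 + X + q) = -2 + (-10 - X - q) = -12 - X - q)
I(Q) = -105/8 (I(Q) = -2 + ((-12 - Q - 1*(-7/8)) + Q) = -2 + ((-12 - Q + 7/8) + Q) = -2 + ((-89/8 - Q) + Q) = -2 - 89/8 = -105/8)
r(-1482) + I(D) = 1875 - 105/8 = 14895/8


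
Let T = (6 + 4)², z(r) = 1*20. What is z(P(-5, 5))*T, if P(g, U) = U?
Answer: 2000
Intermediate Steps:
z(r) = 20
T = 100 (T = 10² = 100)
z(P(-5, 5))*T = 20*100 = 2000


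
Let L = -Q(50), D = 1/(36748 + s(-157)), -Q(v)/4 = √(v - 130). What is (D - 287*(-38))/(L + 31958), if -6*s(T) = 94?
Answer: 19203697781815/56272926951834 - 4807233940*I*√5/28136463475917 ≈ 0.34126 - 0.00038204*I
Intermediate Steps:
Q(v) = -4*√(-130 + v) (Q(v) = -4*√(v - 130) = -4*√(-130 + v))
s(T) = -47/3 (s(T) = -⅙*94 = -47/3)
D = 3/110197 (D = 1/(36748 - 47/3) = 1/(110197/3) = 3/110197 ≈ 2.7224e-5)
L = 16*I*√5 (L = -(-4)*√(-130 + 50) = -(-4)*√(-80) = -(-4)*4*I*√5 = -(-16)*I*√5 = 16*I*√5 ≈ 35.777*I)
(D - 287*(-38))/(L + 31958) = (3/110197 - 287*(-38))/(16*I*√5 + 31958) = (3/110197 + 10906)/(31958 + 16*I*√5) = 1201808485/(110197*(31958 + 16*I*√5))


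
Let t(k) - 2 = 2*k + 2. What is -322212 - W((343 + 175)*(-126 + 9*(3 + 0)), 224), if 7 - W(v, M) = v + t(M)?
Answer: -373049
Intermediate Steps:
t(k) = 4 + 2*k (t(k) = 2 + (2*k + 2) = 2 + (2 + 2*k) = 4 + 2*k)
W(v, M) = 3 - v - 2*M (W(v, M) = 7 - (v + (4 + 2*M)) = 7 - (4 + v + 2*M) = 7 + (-4 - v - 2*M) = 3 - v - 2*M)
-322212 - W((343 + 175)*(-126 + 9*(3 + 0)), 224) = -322212 - (3 - (343 + 175)*(-126 + 9*(3 + 0)) - 2*224) = -322212 - (3 - 518*(-126 + 9*3) - 448) = -322212 - (3 - 518*(-126 + 27) - 448) = -322212 - (3 - 518*(-99) - 448) = -322212 - (3 - 1*(-51282) - 448) = -322212 - (3 + 51282 - 448) = -322212 - 1*50837 = -322212 - 50837 = -373049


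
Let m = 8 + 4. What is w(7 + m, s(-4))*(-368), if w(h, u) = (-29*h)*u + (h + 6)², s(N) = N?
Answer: -1041072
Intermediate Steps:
m = 12
w(h, u) = (6 + h)² - 29*h*u (w(h, u) = -29*h*u + (6 + h)² = (6 + h)² - 29*h*u)
w(7 + m, s(-4))*(-368) = ((6 + (7 + 12))² - 29*(7 + 12)*(-4))*(-368) = ((6 + 19)² - 29*19*(-4))*(-368) = (25² + 2204)*(-368) = (625 + 2204)*(-368) = 2829*(-368) = -1041072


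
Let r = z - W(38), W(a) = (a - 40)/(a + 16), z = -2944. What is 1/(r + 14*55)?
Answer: -27/58697 ≈ -0.00045999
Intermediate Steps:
W(a) = (-40 + a)/(16 + a)
r = -79487/27 (r = -2944 - (-40 + 38)/(16 + 38) = -2944 - (-2)/54 = -2944 - 1*(-1/27) = -2944 + 1/27 = -79487/27 ≈ -2944.0)
1/(r + 14*55) = 1/(-79487/27 + 14*55) = 1/(-79487/27 + 770) = 1/(-58697/27) = -27/58697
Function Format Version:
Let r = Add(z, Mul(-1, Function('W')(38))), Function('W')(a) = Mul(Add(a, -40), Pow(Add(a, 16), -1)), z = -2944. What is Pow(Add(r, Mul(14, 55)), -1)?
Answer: Rational(-27, 58697) ≈ -0.00045999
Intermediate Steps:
Function('W')(a) = Mul(Pow(Add(16, a), -1), Add(-40, a)) (Function('W')(a) = Mul(Add(-40, a), Pow(Add(16, a), -1)) = Mul(Pow(Add(16, a), -1), Add(-40, a)))
r = Rational(-79487, 27) (r = Add(-2944, Mul(-1, Mul(Pow(Add(16, 38), -1), Add(-40, 38)))) = Add(-2944, Mul(-1, Mul(Pow(54, -1), -2))) = Add(-2944, Mul(-1, Mul(Rational(1, 54), -2))) = Add(-2944, Mul(-1, Rational(-1, 27))) = Add(-2944, Rational(1, 27)) = Rational(-79487, 27) ≈ -2944.0)
Pow(Add(r, Mul(14, 55)), -1) = Pow(Add(Rational(-79487, 27), Mul(14, 55)), -1) = Pow(Add(Rational(-79487, 27), 770), -1) = Pow(Rational(-58697, 27), -1) = Rational(-27, 58697)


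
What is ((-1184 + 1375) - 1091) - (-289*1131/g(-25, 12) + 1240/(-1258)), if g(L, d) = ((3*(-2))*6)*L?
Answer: -101112563/188700 ≈ -535.84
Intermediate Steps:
g(L, d) = -36*L (g(L, d) = (-6*6)*L = -36*L)
((-1184 + 1375) - 1091) - (-289*1131/g(-25, 12) + 1240/(-1258)) = ((-1184 + 1375) - 1091) - (-289/(-36*(-25)/1131) + 1240/(-1258)) = (191 - 1091) - (-289/(900*(1/1131)) + 1240*(-1/1258)) = -900 - (-289/300/377 - 620/629) = -900 - (-289*377/300 - 620/629) = -900 - (-108953/300 - 620/629) = -900 - 1*(-68717437/188700) = -900 + 68717437/188700 = -101112563/188700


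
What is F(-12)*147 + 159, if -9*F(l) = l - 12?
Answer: 551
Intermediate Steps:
F(l) = 4/3 - l/9 (F(l) = -(l - 12)/9 = -(-12 + l)/9 = 4/3 - l/9)
F(-12)*147 + 159 = (4/3 - 1/9*(-12))*147 + 159 = (4/3 + 4/3)*147 + 159 = (8/3)*147 + 159 = 392 + 159 = 551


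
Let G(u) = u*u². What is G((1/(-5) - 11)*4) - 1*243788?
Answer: -41712924/125 ≈ -3.3370e+5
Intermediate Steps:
G(u) = u³
G((1/(-5) - 11)*4) - 1*243788 = ((1/(-5) - 11)*4)³ - 1*243788 = ((-⅕ - 11)*4)³ - 243788 = (-56/5*4)³ - 243788 = (-224/5)³ - 243788 = -11239424/125 - 243788 = -41712924/125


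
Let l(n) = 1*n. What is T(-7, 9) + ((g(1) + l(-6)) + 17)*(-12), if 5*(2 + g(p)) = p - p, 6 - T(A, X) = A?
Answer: -95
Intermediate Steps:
T(A, X) = 6 - A
l(n) = n
g(p) = -2 (g(p) = -2 + (p - p)/5 = -2 + (⅕)*0 = -2 + 0 = -2)
T(-7, 9) + ((g(1) + l(-6)) + 17)*(-12) = (6 - 1*(-7)) + ((-2 - 6) + 17)*(-12) = (6 + 7) + (-8 + 17)*(-12) = 13 + 9*(-12) = 13 - 108 = -95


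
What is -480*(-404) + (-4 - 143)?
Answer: 193773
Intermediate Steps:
-480*(-404) + (-4 - 143) = 193920 - 147 = 193773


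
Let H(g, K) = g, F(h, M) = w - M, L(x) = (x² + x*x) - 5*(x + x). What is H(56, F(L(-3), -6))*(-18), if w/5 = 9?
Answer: -1008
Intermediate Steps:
L(x) = -10*x + 2*x² (L(x) = (x² + x²) - 10*x = 2*x² - 10*x = -10*x + 2*x²)
w = 45 (w = 5*9 = 45)
F(h, M) = 45 - M
H(56, F(L(-3), -6))*(-18) = 56*(-18) = -1008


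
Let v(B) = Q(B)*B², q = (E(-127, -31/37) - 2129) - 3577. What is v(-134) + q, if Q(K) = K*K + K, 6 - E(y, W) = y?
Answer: 320006259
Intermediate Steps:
E(y, W) = 6 - y
Q(K) = K + K² (Q(K) = K² + K = K + K²)
q = -5573 (q = ((6 - 1*(-127)) - 2129) - 3577 = ((6 + 127) - 2129) - 3577 = (133 - 2129) - 3577 = -1996 - 3577 = -5573)
v(B) = B³*(1 + B) (v(B) = (B*(1 + B))*B² = B³*(1 + B))
v(-134) + q = (-134)³*(1 - 134) - 5573 = -2406104*(-133) - 5573 = 320011832 - 5573 = 320006259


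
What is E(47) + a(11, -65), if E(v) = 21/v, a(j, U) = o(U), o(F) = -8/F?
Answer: 1741/3055 ≈ 0.56989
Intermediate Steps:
o(F) = -8/F
a(j, U) = -8/U
E(47) + a(11, -65) = 21/47 - 8/(-65) = 21*(1/47) - 8*(-1/65) = 21/47 + 8/65 = 1741/3055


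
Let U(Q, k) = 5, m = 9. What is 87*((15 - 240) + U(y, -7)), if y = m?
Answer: -19140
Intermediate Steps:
y = 9
87*((15 - 240) + U(y, -7)) = 87*((15 - 240) + 5) = 87*(-225 + 5) = 87*(-220) = -19140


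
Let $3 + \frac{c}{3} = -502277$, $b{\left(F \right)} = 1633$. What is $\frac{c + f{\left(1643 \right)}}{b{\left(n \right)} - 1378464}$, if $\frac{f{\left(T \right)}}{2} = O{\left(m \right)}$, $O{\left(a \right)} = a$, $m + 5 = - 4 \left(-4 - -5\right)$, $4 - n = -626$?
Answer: $\frac{1506858}{1376831} \approx 1.0944$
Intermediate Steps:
$n = 630$ ($n = 4 - -626 = 4 + 626 = 630$)
$m = -9$ ($m = -5 - 4 \left(-4 - -5\right) = -5 - 4 \left(-4 + \left(-1 + 6\right)\right) = -5 - 4 \left(-4 + 5\right) = -5 - 4 = -9$)
$c = -1506840$ ($c = -9 + 3 \left(-502277\right) = -9 - 1506831 = -1506840$)
$f{\left(T \right)} = -18$ ($f{\left(T \right)} = 2 \left(-9\right) = -18$)
$\frac{c + f{\left(1643 \right)}}{b{\left(n \right)} - 1378464} = \frac{-1506840 - 18}{1633 - 1378464} = - \frac{1506858}{-1376831} = \left(-1506858\right) \left(- \frac{1}{1376831}\right) = \frac{1506858}{1376831}$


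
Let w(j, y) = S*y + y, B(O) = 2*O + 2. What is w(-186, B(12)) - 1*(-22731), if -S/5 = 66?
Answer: 14177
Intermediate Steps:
S = -330 (S = -5*66 = -330)
B(O) = 2 + 2*O
w(j, y) = -329*y (w(j, y) = -330*y + y = -329*y)
w(-186, B(12)) - 1*(-22731) = -329*(2 + 2*12) - 1*(-22731) = -329*(2 + 24) + 22731 = -329*26 + 22731 = -8554 + 22731 = 14177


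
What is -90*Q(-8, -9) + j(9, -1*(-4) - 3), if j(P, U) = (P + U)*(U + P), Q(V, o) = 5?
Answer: -350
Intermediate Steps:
j(P, U) = (P + U)² (j(P, U) = (P + U)*(P + U) = (P + U)²)
-90*Q(-8, -9) + j(9, -1*(-4) - 3) = -90*5 + (9 + (-1*(-4) - 3))² = -450 + (9 + (4 - 3))² = -450 + (9 + 1)² = -450 + 10² = -450 + 100 = -350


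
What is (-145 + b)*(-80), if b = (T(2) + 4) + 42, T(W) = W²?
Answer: 7600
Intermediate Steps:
b = 50 (b = (2² + 4) + 42 = (4 + 4) + 42 = 8 + 42 = 50)
(-145 + b)*(-80) = (-145 + 50)*(-80) = -95*(-80) = 7600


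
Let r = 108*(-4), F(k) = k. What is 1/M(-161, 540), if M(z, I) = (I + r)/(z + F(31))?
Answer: -65/54 ≈ -1.2037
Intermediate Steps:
r = -432
M(z, I) = (-432 + I)/(31 + z) (M(z, I) = (I - 432)/(z + 31) = (-432 + I)/(31 + z))
1/M(-161, 540) = 1/((-432 + 540)/(31 - 161)) = 1/(108/(-130)) = 1/(-1/130*108) = 1/(-54/65) = -65/54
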